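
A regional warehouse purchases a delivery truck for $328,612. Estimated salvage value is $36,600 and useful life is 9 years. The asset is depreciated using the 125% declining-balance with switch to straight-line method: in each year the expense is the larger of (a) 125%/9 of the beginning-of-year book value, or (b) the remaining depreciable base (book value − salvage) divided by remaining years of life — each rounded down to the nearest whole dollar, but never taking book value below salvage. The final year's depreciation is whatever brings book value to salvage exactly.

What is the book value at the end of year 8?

Depreciable base = $328,612 − $36,600 = $292,012.
Year 1: DB = ⌊$328,612 × 125%/9⌋ = $45,640; SL = ⌊$292,012/9⌋ = $32,445 → take DB $45,640. Book value $282,972.
Year 2: DB = ⌊$282,972 × 125%/9⌋ = $39,301; SL = ⌊$246,372/8⌋ = $30,796 → take DB $39,301. Book value $243,671.
Year 3: DB = ⌊$243,671 × 125%/9⌋ = $33,843; SL = ⌊$207,071/7⌋ = $29,581 → take DB $33,843. Book value $209,828.
Year 4: DB = ⌊$209,828 × 125%/9⌋ = $29,142; SL = ⌊$173,228/6⌋ = $28,871 → take DB $29,142. Book value $180,686.
Year 5: DB = ⌊$180,686 × 125%/9⌋ = $25,095; SL = ⌊$144,086/5⌋ = $28,817 → take SL $28,817. Book value $151,869.
Year 6: DB = ⌊$151,869 × 125%/9⌋ = $21,092; SL = ⌊$115,269/4⌋ = $28,817 → take SL $28,817. Book value $123,052.
Year 7: DB = ⌊$123,052 × 125%/9⌋ = $17,090; SL = ⌊$86,452/3⌋ = $28,817 → take SL $28,817. Book value $94,235.
Year 8: DB = ⌊$94,235 × 125%/9⌋ = $13,088; SL = ⌊$57,635/2⌋ = $28,817 → take SL $28,817. Book value $65,418.

$65,418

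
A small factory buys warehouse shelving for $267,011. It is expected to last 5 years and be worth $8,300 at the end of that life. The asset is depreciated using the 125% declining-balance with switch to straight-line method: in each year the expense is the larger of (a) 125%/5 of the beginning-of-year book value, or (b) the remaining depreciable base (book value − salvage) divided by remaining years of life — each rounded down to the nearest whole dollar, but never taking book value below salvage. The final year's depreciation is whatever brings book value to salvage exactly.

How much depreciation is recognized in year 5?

$47,299

Depreciable base = $267,011 − $8,300 = $258,711.
Year 1: DB = ⌊$267,011 × 125%/5⌋ = $66,752; SL = ⌊$258,711/5⌋ = $51,742 → take DB $66,752. Book value $200,259.
Year 2: DB = ⌊$200,259 × 125%/5⌋ = $50,064; SL = ⌊$191,959/4⌋ = $47,989 → take DB $50,064. Book value $150,195.
Year 3: DB = ⌊$150,195 × 125%/5⌋ = $37,548; SL = ⌊$141,895/3⌋ = $47,298 → take SL $47,298. Book value $102,897.
Year 4: DB = ⌊$102,897 × 125%/5⌋ = $25,724; SL = ⌊$94,597/2⌋ = $47,298 → take SL $47,298. Book value $55,599.
Year 5 (final): $55,599 − $8,300 = $47,299. Book value $8,300.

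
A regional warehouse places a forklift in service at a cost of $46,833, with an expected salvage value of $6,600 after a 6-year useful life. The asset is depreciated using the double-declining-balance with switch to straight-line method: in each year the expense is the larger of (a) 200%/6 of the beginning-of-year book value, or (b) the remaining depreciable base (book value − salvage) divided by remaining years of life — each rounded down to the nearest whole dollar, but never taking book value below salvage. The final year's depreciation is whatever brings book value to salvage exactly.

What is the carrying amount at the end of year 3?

Depreciable base = $46,833 − $6,600 = $40,233.
Year 1: DB = ⌊$46,833 × 200%/6⌋ = $15,611; SL = ⌊$40,233/6⌋ = $6,705 → take DB $15,611. Book value $31,222.
Year 2: DB = ⌊$31,222 × 200%/6⌋ = $10,407; SL = ⌊$24,622/5⌋ = $4,924 → take DB $10,407. Book value $20,815.
Year 3: DB = ⌊$20,815 × 200%/6⌋ = $6,938; SL = ⌊$14,215/4⌋ = $3,553 → take DB $6,938. Book value $13,877.

$13,877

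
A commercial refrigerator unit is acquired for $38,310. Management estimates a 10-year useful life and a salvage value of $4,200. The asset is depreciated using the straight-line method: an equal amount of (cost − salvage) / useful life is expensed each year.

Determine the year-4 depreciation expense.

$3,411

Depreciable base = $38,310 − $4,200 = $34,110.
Annual expense = $34,110 / 10 = $3,411.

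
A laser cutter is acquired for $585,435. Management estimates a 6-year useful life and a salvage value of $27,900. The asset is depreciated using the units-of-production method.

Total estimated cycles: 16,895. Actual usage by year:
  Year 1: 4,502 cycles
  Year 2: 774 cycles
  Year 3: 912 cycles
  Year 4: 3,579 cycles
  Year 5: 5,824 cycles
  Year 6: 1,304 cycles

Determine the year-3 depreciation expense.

$30,096

Depreciable base = $585,435 − $27,900 = $557,535.
Rate = $557,535 / 16,895 cycles = $33 per cycle.
Year 1: 4,502 × $33 = $148,566. Book value $436,869.
Year 2: 774 × $33 = $25,542. Book value $411,327.
Year 3: 912 × $33 = $30,096. Book value $381,231.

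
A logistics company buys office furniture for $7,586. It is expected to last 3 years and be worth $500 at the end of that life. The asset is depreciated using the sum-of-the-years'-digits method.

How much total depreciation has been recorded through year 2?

Depreciable base = $7,586 − $500 = $7,086.
Sum of the years' digits = 3+2+1 = 6.
Year 1: $7,086 × 3/6 = $3,543. Book value $4,043.
Year 2: $7,086 × 2/6 = $2,362. Book value $1,681.
Accumulated through year 2 = $7,586 − $1,681 = $5,905.

$5,905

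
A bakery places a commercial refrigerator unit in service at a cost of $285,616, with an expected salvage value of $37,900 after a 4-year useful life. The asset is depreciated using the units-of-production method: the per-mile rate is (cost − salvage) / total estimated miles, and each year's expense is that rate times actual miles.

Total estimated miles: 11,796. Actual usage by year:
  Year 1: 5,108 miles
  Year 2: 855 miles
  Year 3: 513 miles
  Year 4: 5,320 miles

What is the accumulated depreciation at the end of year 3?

Depreciable base = $285,616 − $37,900 = $247,716.
Rate = $247,716 / 11,796 miles = $21 per mile.
Year 1: 5,108 × $21 = $107,268. Book value $178,348.
Year 2: 855 × $21 = $17,955. Book value $160,393.
Year 3: 513 × $21 = $10,773. Book value $149,620.
Accumulated through year 3 = $285,616 − $149,620 = $135,996.

$135,996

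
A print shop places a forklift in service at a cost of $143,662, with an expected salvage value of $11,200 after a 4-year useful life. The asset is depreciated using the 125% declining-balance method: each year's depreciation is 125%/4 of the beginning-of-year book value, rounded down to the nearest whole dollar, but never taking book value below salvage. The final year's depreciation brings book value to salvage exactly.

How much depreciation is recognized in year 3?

$21,219

Depreciable base = $143,662 − $11,200 = $132,462.
Year 1: ⌊$143,662 × 125%/4⌋ = $44,894. Book value $98,768.
Year 2: ⌊$98,768 × 125%/4⌋ = $30,865. Book value $67,903.
Year 3: ⌊$67,903 × 125%/4⌋ = $21,219. Book value $46,684.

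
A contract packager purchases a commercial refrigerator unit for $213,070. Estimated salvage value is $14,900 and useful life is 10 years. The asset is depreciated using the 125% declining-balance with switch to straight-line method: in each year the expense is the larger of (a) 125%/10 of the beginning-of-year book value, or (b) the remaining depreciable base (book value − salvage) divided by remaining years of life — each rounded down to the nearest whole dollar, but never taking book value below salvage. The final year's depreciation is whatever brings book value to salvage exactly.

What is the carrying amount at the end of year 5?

$106,216

Depreciable base = $213,070 − $14,900 = $198,170.
Year 1: DB = ⌊$213,070 × 125%/10⌋ = $26,633; SL = ⌊$198,170/10⌋ = $19,817 → take DB $26,633. Book value $186,437.
Year 2: DB = ⌊$186,437 × 125%/10⌋ = $23,304; SL = ⌊$171,537/9⌋ = $19,059 → take DB $23,304. Book value $163,133.
Year 3: DB = ⌊$163,133 × 125%/10⌋ = $20,391; SL = ⌊$148,233/8⌋ = $18,529 → take DB $20,391. Book value $142,742.
Year 4: DB = ⌊$142,742 × 125%/10⌋ = $17,842; SL = ⌊$127,842/7⌋ = $18,263 → take SL $18,263. Book value $124,479.
Year 5: DB = ⌊$124,479 × 125%/10⌋ = $15,559; SL = ⌊$109,579/6⌋ = $18,263 → take SL $18,263. Book value $106,216.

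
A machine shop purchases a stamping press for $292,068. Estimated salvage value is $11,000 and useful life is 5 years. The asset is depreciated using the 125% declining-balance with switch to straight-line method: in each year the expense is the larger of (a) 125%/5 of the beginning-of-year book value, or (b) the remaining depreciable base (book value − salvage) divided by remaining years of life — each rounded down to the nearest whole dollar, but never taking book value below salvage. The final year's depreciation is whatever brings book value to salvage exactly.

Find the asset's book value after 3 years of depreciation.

$113,193

Depreciable base = $292,068 − $11,000 = $281,068.
Year 1: DB = ⌊$292,068 × 125%/5⌋ = $73,017; SL = ⌊$281,068/5⌋ = $56,213 → take DB $73,017. Book value $219,051.
Year 2: DB = ⌊$219,051 × 125%/5⌋ = $54,762; SL = ⌊$208,051/4⌋ = $52,012 → take DB $54,762. Book value $164,289.
Year 3: DB = ⌊$164,289 × 125%/5⌋ = $41,072; SL = ⌊$153,289/3⌋ = $51,096 → take SL $51,096. Book value $113,193.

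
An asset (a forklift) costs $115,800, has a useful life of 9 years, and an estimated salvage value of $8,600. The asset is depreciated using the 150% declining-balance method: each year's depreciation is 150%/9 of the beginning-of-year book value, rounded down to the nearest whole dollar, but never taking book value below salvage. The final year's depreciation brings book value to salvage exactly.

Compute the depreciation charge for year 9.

Depreciable base = $115,800 − $8,600 = $107,200.
Year 1: ⌊$115,800 × 150%/9⌋ = $19,300. Book value $96,500.
Year 2: ⌊$96,500 × 150%/9⌋ = $16,083. Book value $80,417.
Year 3: ⌊$80,417 × 150%/9⌋ = $13,402. Book value $67,015.
Year 4: ⌊$67,015 × 150%/9⌋ = $11,169. Book value $55,846.
Year 5: ⌊$55,846 × 150%/9⌋ = $9,307. Book value $46,539.
Year 6: ⌊$46,539 × 150%/9⌋ = $7,756. Book value $38,783.
Year 7: ⌊$38,783 × 150%/9⌋ = $6,463. Book value $32,320.
Year 8: ⌊$32,320 × 150%/9⌋ = $5,386. Book value $26,934.
Year 9 (final): $26,934 − $8,600 = $18,334. Book value $8,600.

$18,334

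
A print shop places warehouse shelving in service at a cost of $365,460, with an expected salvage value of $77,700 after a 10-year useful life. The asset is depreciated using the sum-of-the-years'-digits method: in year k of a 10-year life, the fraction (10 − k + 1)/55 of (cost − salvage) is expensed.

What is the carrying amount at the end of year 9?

$82,932

Depreciable base = $365,460 − $77,700 = $287,760.
Sum of the years' digits = 10+9+8+7+6+5+4+3+2+1 = 55.
Year 1: $287,760 × 10/55 = $52,320. Book value $313,140.
Year 2: $287,760 × 9/55 = $47,088. Book value $266,052.
Year 3: $287,760 × 8/55 = $41,856. Book value $224,196.
Year 4: $287,760 × 7/55 = $36,624. Book value $187,572.
Year 5: $287,760 × 6/55 = $31,392. Book value $156,180.
Year 6: $287,760 × 5/55 = $26,160. Book value $130,020.
Year 7: $287,760 × 4/55 = $20,928. Book value $109,092.
Year 8: $287,760 × 3/55 = $15,696. Book value $93,396.
Year 9: $287,760 × 2/55 = $10,464. Book value $82,932.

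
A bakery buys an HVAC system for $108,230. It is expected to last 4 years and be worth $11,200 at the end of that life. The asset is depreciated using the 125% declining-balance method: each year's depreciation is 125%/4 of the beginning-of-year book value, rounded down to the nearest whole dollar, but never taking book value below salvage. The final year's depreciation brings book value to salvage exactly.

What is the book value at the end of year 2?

Depreciable base = $108,230 − $11,200 = $97,030.
Year 1: ⌊$108,230 × 125%/4⌋ = $33,821. Book value $74,409.
Year 2: ⌊$74,409 × 125%/4⌋ = $23,252. Book value $51,157.

$51,157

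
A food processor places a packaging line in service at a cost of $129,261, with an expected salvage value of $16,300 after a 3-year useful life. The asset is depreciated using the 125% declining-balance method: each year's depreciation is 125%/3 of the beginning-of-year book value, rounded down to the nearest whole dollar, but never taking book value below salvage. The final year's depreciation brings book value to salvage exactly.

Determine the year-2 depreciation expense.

$31,417

Depreciable base = $129,261 − $16,300 = $112,961.
Year 1: ⌊$129,261 × 125%/3⌋ = $53,858. Book value $75,403.
Year 2: ⌊$75,403 × 125%/3⌋ = $31,417. Book value $43,986.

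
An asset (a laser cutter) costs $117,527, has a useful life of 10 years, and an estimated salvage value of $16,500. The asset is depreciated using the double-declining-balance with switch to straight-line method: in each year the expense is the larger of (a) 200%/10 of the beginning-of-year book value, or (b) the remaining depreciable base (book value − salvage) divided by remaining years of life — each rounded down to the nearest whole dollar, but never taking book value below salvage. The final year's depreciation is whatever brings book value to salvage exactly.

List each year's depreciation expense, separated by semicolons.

Depreciable base = $117,527 − $16,500 = $101,027.
Year 1: DB = ⌊$117,527 × 200%/10⌋ = $23,505; SL = ⌊$101,027/10⌋ = $10,102 → take DB $23,505. Book value $94,022.
Year 2: DB = ⌊$94,022 × 200%/10⌋ = $18,804; SL = ⌊$77,522/9⌋ = $8,613 → take DB $18,804. Book value $75,218.
Year 3: DB = ⌊$75,218 × 200%/10⌋ = $15,043; SL = ⌊$58,718/8⌋ = $7,339 → take DB $15,043. Book value $60,175.
Year 4: DB = ⌊$60,175 × 200%/10⌋ = $12,035; SL = ⌊$43,675/7⌋ = $6,239 → take DB $12,035. Book value $48,140.
Year 5: DB = ⌊$48,140 × 200%/10⌋ = $9,628; SL = ⌊$31,640/6⌋ = $5,273 → take DB $9,628. Book value $38,512.
Year 6: DB = ⌊$38,512 × 200%/10⌋ = $7,702; SL = ⌊$22,012/5⌋ = $4,402 → take DB $7,702. Book value $30,810.
Year 7: DB = ⌊$30,810 × 200%/10⌋ = $6,162; SL = ⌊$14,310/4⌋ = $3,577 → take DB $6,162. Book value $24,648.
Year 8: DB = ⌊$24,648 × 200%/10⌋ = $4,929; SL = ⌊$8,148/3⌋ = $2,716 → take DB $4,929. Book value $19,719.
Year 9: DB = ⌊$19,719 × 200%/10⌋ = $3,943; SL = ⌊$3,219/2⌋ = $1,609 → take DB $3,943, capped at $3,219. Book value $16,500.
Year 10 (final): $16,500 − $16,500 = $0. Book value $16,500.

$23,505; $18,804; $15,043; $12,035; $9,628; $7,702; $6,162; $4,929; $3,219; $0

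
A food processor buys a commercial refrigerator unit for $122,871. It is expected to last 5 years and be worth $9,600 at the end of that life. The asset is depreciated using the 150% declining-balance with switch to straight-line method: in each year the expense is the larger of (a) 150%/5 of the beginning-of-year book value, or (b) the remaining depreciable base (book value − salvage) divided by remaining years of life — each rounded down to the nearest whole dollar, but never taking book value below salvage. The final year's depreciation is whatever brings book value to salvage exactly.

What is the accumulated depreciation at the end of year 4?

Depreciable base = $122,871 − $9,600 = $113,271.
Year 1: DB = ⌊$122,871 × 150%/5⌋ = $36,861; SL = ⌊$113,271/5⌋ = $22,654 → take DB $36,861. Book value $86,010.
Year 2: DB = ⌊$86,010 × 150%/5⌋ = $25,803; SL = ⌊$76,410/4⌋ = $19,102 → take DB $25,803. Book value $60,207.
Year 3: DB = ⌊$60,207 × 150%/5⌋ = $18,062; SL = ⌊$50,607/3⌋ = $16,869 → take DB $18,062. Book value $42,145.
Year 4: DB = ⌊$42,145 × 150%/5⌋ = $12,643; SL = ⌊$32,545/2⌋ = $16,272 → take SL $16,272. Book value $25,873.
Accumulated through year 4 = $122,871 − $25,873 = $96,998.

$96,998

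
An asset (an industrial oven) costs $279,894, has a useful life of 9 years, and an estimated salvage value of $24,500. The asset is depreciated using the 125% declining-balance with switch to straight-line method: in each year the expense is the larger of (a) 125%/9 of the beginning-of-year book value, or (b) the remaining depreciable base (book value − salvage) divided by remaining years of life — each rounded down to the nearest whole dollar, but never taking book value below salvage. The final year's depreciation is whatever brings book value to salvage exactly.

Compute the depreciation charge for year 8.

$25,704

Depreciable base = $279,894 − $24,500 = $255,394.
Year 1: DB = ⌊$279,894 × 125%/9⌋ = $38,874; SL = ⌊$255,394/9⌋ = $28,377 → take DB $38,874. Book value $241,020.
Year 2: DB = ⌊$241,020 × 125%/9⌋ = $33,475; SL = ⌊$216,520/8⌋ = $27,065 → take DB $33,475. Book value $207,545.
Year 3: DB = ⌊$207,545 × 125%/9⌋ = $28,825; SL = ⌊$183,045/7⌋ = $26,149 → take DB $28,825. Book value $178,720.
Year 4: DB = ⌊$178,720 × 125%/9⌋ = $24,822; SL = ⌊$154,220/6⌋ = $25,703 → take SL $25,703. Book value $153,017.
Year 5: DB = ⌊$153,017 × 125%/9⌋ = $21,252; SL = ⌊$128,517/5⌋ = $25,703 → take SL $25,703. Book value $127,314.
Year 6: DB = ⌊$127,314 × 125%/9⌋ = $17,682; SL = ⌊$102,814/4⌋ = $25,703 → take SL $25,703. Book value $101,611.
Year 7: DB = ⌊$101,611 × 125%/9⌋ = $14,112; SL = ⌊$77,111/3⌋ = $25,703 → take SL $25,703. Book value $75,908.
Year 8: DB = ⌊$75,908 × 125%/9⌋ = $10,542; SL = ⌊$51,408/2⌋ = $25,704 → take SL $25,704. Book value $50,204.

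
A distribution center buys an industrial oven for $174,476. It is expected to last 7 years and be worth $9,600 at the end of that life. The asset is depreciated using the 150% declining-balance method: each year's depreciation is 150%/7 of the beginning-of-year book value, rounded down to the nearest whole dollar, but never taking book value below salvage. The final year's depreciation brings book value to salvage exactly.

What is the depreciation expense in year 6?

Depreciable base = $174,476 − $9,600 = $164,876.
Year 1: ⌊$174,476 × 150%/7⌋ = $37,387. Book value $137,089.
Year 2: ⌊$137,089 × 150%/7⌋ = $29,376. Book value $107,713.
Year 3: ⌊$107,713 × 150%/7⌋ = $23,081. Book value $84,632.
Year 4: ⌊$84,632 × 150%/7⌋ = $18,135. Book value $66,497.
Year 5: ⌊$66,497 × 150%/7⌋ = $14,249. Book value $52,248.
Year 6: ⌊$52,248 × 150%/7⌋ = $11,196. Book value $41,052.

$11,196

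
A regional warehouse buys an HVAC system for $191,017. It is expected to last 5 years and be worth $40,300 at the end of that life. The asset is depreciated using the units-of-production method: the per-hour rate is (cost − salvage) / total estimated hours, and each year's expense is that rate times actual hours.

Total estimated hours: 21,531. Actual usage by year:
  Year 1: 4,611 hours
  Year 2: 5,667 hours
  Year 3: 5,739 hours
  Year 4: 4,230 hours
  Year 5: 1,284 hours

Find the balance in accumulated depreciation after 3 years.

Depreciable base = $191,017 − $40,300 = $150,717.
Rate = $150,717 / 21,531 hours = $7 per hour.
Year 1: 4,611 × $7 = $32,277. Book value $158,740.
Year 2: 5,667 × $7 = $39,669. Book value $119,071.
Year 3: 5,739 × $7 = $40,173. Book value $78,898.
Accumulated through year 3 = $191,017 − $78,898 = $112,119.

$112,119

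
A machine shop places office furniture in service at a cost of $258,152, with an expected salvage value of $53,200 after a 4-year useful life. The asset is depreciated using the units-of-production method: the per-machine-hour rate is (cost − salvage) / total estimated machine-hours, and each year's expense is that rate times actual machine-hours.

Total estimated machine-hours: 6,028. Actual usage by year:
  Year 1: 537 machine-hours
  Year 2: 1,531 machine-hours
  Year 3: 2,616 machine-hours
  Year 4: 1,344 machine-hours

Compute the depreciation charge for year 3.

$88,944

Depreciable base = $258,152 − $53,200 = $204,952.
Rate = $204,952 / 6,028 machine-hours = $34 per machine-hour.
Year 1: 537 × $34 = $18,258. Book value $239,894.
Year 2: 1,531 × $34 = $52,054. Book value $187,840.
Year 3: 2,616 × $34 = $88,944. Book value $98,896.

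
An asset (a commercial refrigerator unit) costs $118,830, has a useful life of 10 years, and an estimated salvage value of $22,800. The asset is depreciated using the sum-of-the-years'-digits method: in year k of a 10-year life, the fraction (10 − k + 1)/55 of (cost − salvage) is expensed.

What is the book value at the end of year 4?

Depreciable base = $118,830 − $22,800 = $96,030.
Sum of the years' digits = 10+9+8+7+6+5+4+3+2+1 = 55.
Year 1: $96,030 × 10/55 = $17,460. Book value $101,370.
Year 2: $96,030 × 9/55 = $15,714. Book value $85,656.
Year 3: $96,030 × 8/55 = $13,968. Book value $71,688.
Year 4: $96,030 × 7/55 = $12,222. Book value $59,466.

$59,466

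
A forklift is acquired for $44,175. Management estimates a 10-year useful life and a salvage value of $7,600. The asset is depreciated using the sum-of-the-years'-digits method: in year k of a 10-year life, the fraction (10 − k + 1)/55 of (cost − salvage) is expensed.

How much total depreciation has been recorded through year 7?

Depreciable base = $44,175 − $7,600 = $36,575.
Sum of the years' digits = 10+9+8+7+6+5+4+3+2+1 = 55.
Year 1: $36,575 × 10/55 = $6,650. Book value $37,525.
Year 2: $36,575 × 9/55 = $5,985. Book value $31,540.
Year 3: $36,575 × 8/55 = $5,320. Book value $26,220.
Year 4: $36,575 × 7/55 = $4,655. Book value $21,565.
Year 5: $36,575 × 6/55 = $3,990. Book value $17,575.
Year 6: $36,575 × 5/55 = $3,325. Book value $14,250.
Year 7: $36,575 × 4/55 = $2,660. Book value $11,590.
Accumulated through year 7 = $44,175 − $11,590 = $32,585.

$32,585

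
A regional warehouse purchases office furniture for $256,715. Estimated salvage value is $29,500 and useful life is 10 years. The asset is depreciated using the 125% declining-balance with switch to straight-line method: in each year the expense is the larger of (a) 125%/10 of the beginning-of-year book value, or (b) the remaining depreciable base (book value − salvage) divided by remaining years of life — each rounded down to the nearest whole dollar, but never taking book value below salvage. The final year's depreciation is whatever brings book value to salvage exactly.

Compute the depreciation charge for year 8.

$20,164

Depreciable base = $256,715 − $29,500 = $227,215.
Year 1: DB = ⌊$256,715 × 125%/10⌋ = $32,089; SL = ⌊$227,215/10⌋ = $22,721 → take DB $32,089. Book value $224,626.
Year 2: DB = ⌊$224,626 × 125%/10⌋ = $28,078; SL = ⌊$195,126/9⌋ = $21,680 → take DB $28,078. Book value $196,548.
Year 3: DB = ⌊$196,548 × 125%/10⌋ = $24,568; SL = ⌊$167,048/8⌋ = $20,881 → take DB $24,568. Book value $171,980.
Year 4: DB = ⌊$171,980 × 125%/10⌋ = $21,497; SL = ⌊$142,480/7⌋ = $20,354 → take DB $21,497. Book value $150,483.
Year 5: DB = ⌊$150,483 × 125%/10⌋ = $18,810; SL = ⌊$120,983/6⌋ = $20,163 → take SL $20,163. Book value $130,320.
Year 6: DB = ⌊$130,320 × 125%/10⌋ = $16,290; SL = ⌊$100,820/5⌋ = $20,164 → take SL $20,164. Book value $110,156.
Year 7: DB = ⌊$110,156 × 125%/10⌋ = $13,769; SL = ⌊$80,656/4⌋ = $20,164 → take SL $20,164. Book value $89,992.
Year 8: DB = ⌊$89,992 × 125%/10⌋ = $11,249; SL = ⌊$60,492/3⌋ = $20,164 → take SL $20,164. Book value $69,828.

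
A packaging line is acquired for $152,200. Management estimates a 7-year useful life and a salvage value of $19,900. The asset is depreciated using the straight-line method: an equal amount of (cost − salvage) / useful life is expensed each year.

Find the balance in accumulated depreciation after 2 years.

Depreciable base = $152,200 − $19,900 = $132,300.
Annual expense = $132,300 / 7 = $18,900.
End of year 1: book value $133,300.
End of year 2: book value $114,400.
Accumulated through year 2 = $152,200 − $114,400 = $37,800.

$37,800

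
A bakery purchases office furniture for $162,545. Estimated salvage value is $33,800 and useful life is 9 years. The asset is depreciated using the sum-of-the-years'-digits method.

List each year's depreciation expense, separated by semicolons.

Depreciable base = $162,545 − $33,800 = $128,745.
Sum of the years' digits = 9+8+7+6+5+4+3+2+1 = 45.
Year 1: $128,745 × 9/45 = $25,749. Book value $136,796.
Year 2: $128,745 × 8/45 = $22,888. Book value $113,908.
Year 3: $128,745 × 7/45 = $20,027. Book value $93,881.
Year 4: $128,745 × 6/45 = $17,166. Book value $76,715.
Year 5: $128,745 × 5/45 = $14,305. Book value $62,410.
Year 6: $128,745 × 4/45 = $11,444. Book value $50,966.
Year 7: $128,745 × 3/45 = $8,583. Book value $42,383.
Year 8: $128,745 × 2/45 = $5,722. Book value $36,661.
Year 9: $128,745 × 1/45 = $2,861. Book value $33,800.

$25,749; $22,888; $20,027; $17,166; $14,305; $11,444; $8,583; $5,722; $2,861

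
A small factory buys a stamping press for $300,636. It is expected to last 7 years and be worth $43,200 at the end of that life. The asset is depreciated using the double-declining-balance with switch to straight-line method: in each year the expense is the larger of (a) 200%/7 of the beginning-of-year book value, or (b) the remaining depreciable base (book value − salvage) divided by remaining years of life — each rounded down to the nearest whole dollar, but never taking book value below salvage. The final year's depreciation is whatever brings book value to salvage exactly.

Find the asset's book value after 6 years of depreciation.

Depreciable base = $300,636 − $43,200 = $257,436.
Year 1: DB = ⌊$300,636 × 200%/7⌋ = $85,896; SL = ⌊$257,436/7⌋ = $36,776 → take DB $85,896. Book value $214,740.
Year 2: DB = ⌊$214,740 × 200%/7⌋ = $61,354; SL = ⌊$171,540/6⌋ = $28,590 → take DB $61,354. Book value $153,386.
Year 3: DB = ⌊$153,386 × 200%/7⌋ = $43,824; SL = ⌊$110,186/5⌋ = $22,037 → take DB $43,824. Book value $109,562.
Year 4: DB = ⌊$109,562 × 200%/7⌋ = $31,303; SL = ⌊$66,362/4⌋ = $16,590 → take DB $31,303. Book value $78,259.
Year 5: DB = ⌊$78,259 × 200%/7⌋ = $22,359; SL = ⌊$35,059/3⌋ = $11,686 → take DB $22,359. Book value $55,900.
Year 6: DB = ⌊$55,900 × 200%/7⌋ = $15,971; SL = ⌊$12,700/2⌋ = $6,350 → take DB $15,971, capped at $12,700. Book value $43,200.

$43,200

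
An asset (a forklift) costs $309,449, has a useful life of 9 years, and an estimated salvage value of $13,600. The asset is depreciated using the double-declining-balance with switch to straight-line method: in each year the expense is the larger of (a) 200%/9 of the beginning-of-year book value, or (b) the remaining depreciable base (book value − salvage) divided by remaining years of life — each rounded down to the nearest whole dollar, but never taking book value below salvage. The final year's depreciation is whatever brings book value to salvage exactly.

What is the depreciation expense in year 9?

$18,302

Depreciable base = $309,449 − $13,600 = $295,849.
Year 1: DB = ⌊$309,449 × 200%/9⌋ = $68,766; SL = ⌊$295,849/9⌋ = $32,872 → take DB $68,766. Book value $240,683.
Year 2: DB = ⌊$240,683 × 200%/9⌋ = $53,485; SL = ⌊$227,083/8⌋ = $28,385 → take DB $53,485. Book value $187,198.
Year 3: DB = ⌊$187,198 × 200%/9⌋ = $41,599; SL = ⌊$173,598/7⌋ = $24,799 → take DB $41,599. Book value $145,599.
Year 4: DB = ⌊$145,599 × 200%/9⌋ = $32,355; SL = ⌊$131,999/6⌋ = $21,999 → take DB $32,355. Book value $113,244.
Year 5: DB = ⌊$113,244 × 200%/9⌋ = $25,165; SL = ⌊$99,644/5⌋ = $19,928 → take DB $25,165. Book value $88,079.
Year 6: DB = ⌊$88,079 × 200%/9⌋ = $19,573; SL = ⌊$74,479/4⌋ = $18,619 → take DB $19,573. Book value $68,506.
Year 7: DB = ⌊$68,506 × 200%/9⌋ = $15,223; SL = ⌊$54,906/3⌋ = $18,302 → take SL $18,302. Book value $50,204.
Year 8: DB = ⌊$50,204 × 200%/9⌋ = $11,156; SL = ⌊$36,604/2⌋ = $18,302 → take SL $18,302. Book value $31,902.
Year 9 (final): $31,902 − $13,600 = $18,302. Book value $13,600.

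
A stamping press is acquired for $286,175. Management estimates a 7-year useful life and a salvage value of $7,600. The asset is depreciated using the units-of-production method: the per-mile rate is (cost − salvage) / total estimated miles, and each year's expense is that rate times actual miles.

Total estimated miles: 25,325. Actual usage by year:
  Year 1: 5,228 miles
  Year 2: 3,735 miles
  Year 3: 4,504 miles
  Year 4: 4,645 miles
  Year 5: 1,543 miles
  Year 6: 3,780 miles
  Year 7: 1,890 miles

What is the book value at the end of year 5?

Depreciable base = $286,175 − $7,600 = $278,575.
Rate = $278,575 / 25,325 miles = $11 per mile.
Year 1: 5,228 × $11 = $57,508. Book value $228,667.
Year 2: 3,735 × $11 = $41,085. Book value $187,582.
Year 3: 4,504 × $11 = $49,544. Book value $138,038.
Year 4: 4,645 × $11 = $51,095. Book value $86,943.
Year 5: 1,543 × $11 = $16,973. Book value $69,970.

$69,970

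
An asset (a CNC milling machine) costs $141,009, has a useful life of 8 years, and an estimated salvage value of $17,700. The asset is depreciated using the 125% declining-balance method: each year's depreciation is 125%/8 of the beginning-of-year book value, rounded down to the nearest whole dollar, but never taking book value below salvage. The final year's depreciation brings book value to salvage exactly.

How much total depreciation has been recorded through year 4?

$69,541

Depreciable base = $141,009 − $17,700 = $123,309.
Year 1: ⌊$141,009 × 125%/8⌋ = $22,032. Book value $118,977.
Year 2: ⌊$118,977 × 125%/8⌋ = $18,590. Book value $100,387.
Year 3: ⌊$100,387 × 125%/8⌋ = $15,685. Book value $84,702.
Year 4: ⌊$84,702 × 125%/8⌋ = $13,234. Book value $71,468.
Accumulated through year 4 = $141,009 − $71,468 = $69,541.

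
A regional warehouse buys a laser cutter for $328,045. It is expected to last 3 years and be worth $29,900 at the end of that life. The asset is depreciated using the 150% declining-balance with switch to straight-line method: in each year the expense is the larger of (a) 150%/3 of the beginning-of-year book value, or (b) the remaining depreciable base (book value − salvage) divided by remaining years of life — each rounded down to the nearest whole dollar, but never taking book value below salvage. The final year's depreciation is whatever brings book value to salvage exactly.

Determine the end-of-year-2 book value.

$82,012

Depreciable base = $328,045 − $29,900 = $298,145.
Year 1: DB = ⌊$328,045 × 150%/3⌋ = $164,022; SL = ⌊$298,145/3⌋ = $99,381 → take DB $164,022. Book value $164,023.
Year 2: DB = ⌊$164,023 × 150%/3⌋ = $82,011; SL = ⌊$134,123/2⌋ = $67,061 → take DB $82,011. Book value $82,012.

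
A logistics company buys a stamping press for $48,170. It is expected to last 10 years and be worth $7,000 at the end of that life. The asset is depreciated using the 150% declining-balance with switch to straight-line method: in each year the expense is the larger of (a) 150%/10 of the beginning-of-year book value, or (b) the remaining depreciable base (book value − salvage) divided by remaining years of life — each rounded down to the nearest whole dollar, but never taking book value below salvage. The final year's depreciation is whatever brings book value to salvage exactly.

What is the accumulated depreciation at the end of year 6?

$30,001

Depreciable base = $48,170 − $7,000 = $41,170.
Year 1: DB = ⌊$48,170 × 150%/10⌋ = $7,225; SL = ⌊$41,170/10⌋ = $4,117 → take DB $7,225. Book value $40,945.
Year 2: DB = ⌊$40,945 × 150%/10⌋ = $6,141; SL = ⌊$33,945/9⌋ = $3,771 → take DB $6,141. Book value $34,804.
Year 3: DB = ⌊$34,804 × 150%/10⌋ = $5,220; SL = ⌊$27,804/8⌋ = $3,475 → take DB $5,220. Book value $29,584.
Year 4: DB = ⌊$29,584 × 150%/10⌋ = $4,437; SL = ⌊$22,584/7⌋ = $3,226 → take DB $4,437. Book value $25,147.
Year 5: DB = ⌊$25,147 × 150%/10⌋ = $3,772; SL = ⌊$18,147/6⌋ = $3,024 → take DB $3,772. Book value $21,375.
Year 6: DB = ⌊$21,375 × 150%/10⌋ = $3,206; SL = ⌊$14,375/5⌋ = $2,875 → take DB $3,206. Book value $18,169.
Accumulated through year 6 = $48,170 − $18,169 = $30,001.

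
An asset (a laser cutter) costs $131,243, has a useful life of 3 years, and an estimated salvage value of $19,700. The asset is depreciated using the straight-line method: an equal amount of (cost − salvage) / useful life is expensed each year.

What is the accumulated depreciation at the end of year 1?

Depreciable base = $131,243 − $19,700 = $111,543.
Annual expense = $111,543 / 3 = $37,181.
End of year 1: book value $94,062.
Accumulated through year 1 = $131,243 − $94,062 = $37,181.

$37,181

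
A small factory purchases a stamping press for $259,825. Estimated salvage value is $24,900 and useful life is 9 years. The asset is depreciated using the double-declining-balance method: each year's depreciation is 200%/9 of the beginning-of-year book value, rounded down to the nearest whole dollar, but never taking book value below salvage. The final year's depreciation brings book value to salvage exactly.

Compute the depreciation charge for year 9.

$9,897

Depreciable base = $259,825 − $24,900 = $234,925.
Year 1: ⌊$259,825 × 200%/9⌋ = $57,738. Book value $202,087.
Year 2: ⌊$202,087 × 200%/9⌋ = $44,908. Book value $157,179.
Year 3: ⌊$157,179 × 200%/9⌋ = $34,928. Book value $122,251.
Year 4: ⌊$122,251 × 200%/9⌋ = $27,166. Book value $95,085.
Year 5: ⌊$95,085 × 200%/9⌋ = $21,130. Book value $73,955.
Year 6: ⌊$73,955 × 200%/9⌋ = $16,434. Book value $57,521.
Year 7: ⌊$57,521 × 200%/9⌋ = $12,782. Book value $44,739.
Year 8: ⌊$44,739 × 200%/9⌋ = $9,942. Book value $34,797.
Year 9 (final): $34,797 − $24,900 = $9,897. Book value $24,900.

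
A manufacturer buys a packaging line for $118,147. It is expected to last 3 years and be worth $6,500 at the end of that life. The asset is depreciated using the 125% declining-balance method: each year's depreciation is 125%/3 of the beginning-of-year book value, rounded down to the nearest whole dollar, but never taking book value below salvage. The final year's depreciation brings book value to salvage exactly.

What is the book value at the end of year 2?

$40,204

Depreciable base = $118,147 − $6,500 = $111,647.
Year 1: ⌊$118,147 × 125%/3⌋ = $49,227. Book value $68,920.
Year 2: ⌊$68,920 × 125%/3⌋ = $28,716. Book value $40,204.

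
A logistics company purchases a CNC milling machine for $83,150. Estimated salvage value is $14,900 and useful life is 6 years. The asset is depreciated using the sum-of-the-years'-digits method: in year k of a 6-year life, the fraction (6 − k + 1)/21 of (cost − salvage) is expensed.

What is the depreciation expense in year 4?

Depreciable base = $83,150 − $14,900 = $68,250.
Sum of the years' digits = 6+5+4+3+2+1 = 21.
Year 1: $68,250 × 6/21 = $19,500. Book value $63,650.
Year 2: $68,250 × 5/21 = $16,250. Book value $47,400.
Year 3: $68,250 × 4/21 = $13,000. Book value $34,400.
Year 4: $68,250 × 3/21 = $9,750. Book value $24,650.

$9,750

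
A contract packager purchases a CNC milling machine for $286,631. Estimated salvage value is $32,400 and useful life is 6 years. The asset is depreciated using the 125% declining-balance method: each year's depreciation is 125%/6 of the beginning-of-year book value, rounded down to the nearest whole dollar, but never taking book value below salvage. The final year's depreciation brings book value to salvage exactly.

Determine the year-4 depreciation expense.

Depreciable base = $286,631 − $32,400 = $254,231.
Year 1: ⌊$286,631 × 125%/6⌋ = $59,714. Book value $226,917.
Year 2: ⌊$226,917 × 125%/6⌋ = $47,274. Book value $179,643.
Year 3: ⌊$179,643 × 125%/6⌋ = $37,425. Book value $142,218.
Year 4: ⌊$142,218 × 125%/6⌋ = $29,628. Book value $112,590.

$29,628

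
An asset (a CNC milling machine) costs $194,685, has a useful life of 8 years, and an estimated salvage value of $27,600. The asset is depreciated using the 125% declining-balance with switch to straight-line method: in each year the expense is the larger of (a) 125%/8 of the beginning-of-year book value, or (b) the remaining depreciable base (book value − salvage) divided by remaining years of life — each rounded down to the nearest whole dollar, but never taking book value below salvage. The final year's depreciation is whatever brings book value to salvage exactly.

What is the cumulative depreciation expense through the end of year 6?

Depreciable base = $194,685 − $27,600 = $167,085.
Year 1: DB = ⌊$194,685 × 125%/8⌋ = $30,419; SL = ⌊$167,085/8⌋ = $20,885 → take DB $30,419. Book value $164,266.
Year 2: DB = ⌊$164,266 × 125%/8⌋ = $25,666; SL = ⌊$136,666/7⌋ = $19,523 → take DB $25,666. Book value $138,600.
Year 3: DB = ⌊$138,600 × 125%/8⌋ = $21,656; SL = ⌊$111,000/6⌋ = $18,500 → take DB $21,656. Book value $116,944.
Year 4: DB = ⌊$116,944 × 125%/8⌋ = $18,272; SL = ⌊$89,344/5⌋ = $17,868 → take DB $18,272. Book value $98,672.
Year 5: DB = ⌊$98,672 × 125%/8⌋ = $15,417; SL = ⌊$71,072/4⌋ = $17,768 → take SL $17,768. Book value $80,904.
Year 6: DB = ⌊$80,904 × 125%/8⌋ = $12,641; SL = ⌊$53,304/3⌋ = $17,768 → take SL $17,768. Book value $63,136.
Accumulated through year 6 = $194,685 − $63,136 = $131,549.

$131,549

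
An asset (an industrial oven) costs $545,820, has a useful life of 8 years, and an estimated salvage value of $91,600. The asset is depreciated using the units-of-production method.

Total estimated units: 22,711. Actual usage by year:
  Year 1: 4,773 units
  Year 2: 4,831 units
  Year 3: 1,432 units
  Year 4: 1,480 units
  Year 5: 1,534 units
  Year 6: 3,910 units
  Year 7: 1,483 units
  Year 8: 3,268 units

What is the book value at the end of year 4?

Depreciable base = $545,820 − $91,600 = $454,220.
Rate = $454,220 / 22,711 units = $20 per unit.
Year 1: 4,773 × $20 = $95,460. Book value $450,360.
Year 2: 4,831 × $20 = $96,620. Book value $353,740.
Year 3: 1,432 × $20 = $28,640. Book value $325,100.
Year 4: 1,480 × $20 = $29,600. Book value $295,500.

$295,500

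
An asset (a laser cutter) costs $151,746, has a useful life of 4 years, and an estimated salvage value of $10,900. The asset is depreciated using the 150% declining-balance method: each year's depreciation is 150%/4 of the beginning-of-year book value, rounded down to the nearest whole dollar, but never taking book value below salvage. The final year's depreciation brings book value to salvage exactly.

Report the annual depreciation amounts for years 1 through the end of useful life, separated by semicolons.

Depreciable base = $151,746 − $10,900 = $140,846.
Year 1: ⌊$151,746 × 150%/4⌋ = $56,904. Book value $94,842.
Year 2: ⌊$94,842 × 150%/4⌋ = $35,565. Book value $59,277.
Year 3: ⌊$59,277 × 150%/4⌋ = $22,228. Book value $37,049.
Year 4 (final): $37,049 − $10,900 = $26,149. Book value $10,900.

$56,904; $35,565; $22,228; $26,149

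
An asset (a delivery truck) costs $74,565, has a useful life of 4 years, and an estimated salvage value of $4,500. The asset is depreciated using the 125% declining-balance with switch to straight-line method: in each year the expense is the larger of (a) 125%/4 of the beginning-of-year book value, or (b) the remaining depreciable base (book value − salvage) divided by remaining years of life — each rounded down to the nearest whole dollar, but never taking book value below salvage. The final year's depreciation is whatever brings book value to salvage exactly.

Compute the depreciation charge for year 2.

Depreciable base = $74,565 − $4,500 = $70,065.
Year 1: DB = ⌊$74,565 × 125%/4⌋ = $23,301; SL = ⌊$70,065/4⌋ = $17,516 → take DB $23,301. Book value $51,264.
Year 2: DB = ⌊$51,264 × 125%/4⌋ = $16,020; SL = ⌊$46,764/3⌋ = $15,588 → take DB $16,020. Book value $35,244.

$16,020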